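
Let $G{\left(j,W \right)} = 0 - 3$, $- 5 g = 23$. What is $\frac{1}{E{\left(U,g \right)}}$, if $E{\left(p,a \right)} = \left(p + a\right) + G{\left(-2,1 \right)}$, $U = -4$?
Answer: $- \frac{5}{58} \approx -0.086207$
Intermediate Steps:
$g = - \frac{23}{5}$ ($g = \left(- \frac{1}{5}\right) 23 = - \frac{23}{5} \approx -4.6$)
$G{\left(j,W \right)} = -3$
$E{\left(p,a \right)} = -3 + a + p$ ($E{\left(p,a \right)} = \left(p + a\right) - 3 = \left(a + p\right) - 3 = -3 + a + p$)
$\frac{1}{E{\left(U,g \right)}} = \frac{1}{-3 - \frac{23}{5} - 4} = \frac{1}{- \frac{58}{5}} = - \frac{5}{58}$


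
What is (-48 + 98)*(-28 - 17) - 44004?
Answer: -46254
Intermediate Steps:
(-48 + 98)*(-28 - 17) - 44004 = 50*(-45) - 44004 = -2250 - 44004 = -46254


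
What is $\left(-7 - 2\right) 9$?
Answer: $-81$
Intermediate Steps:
$\left(-7 - 2\right) 9 = \left(-9\right) 9 = -81$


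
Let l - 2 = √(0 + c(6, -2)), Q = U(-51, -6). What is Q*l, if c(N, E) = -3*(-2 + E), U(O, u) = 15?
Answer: 30 + 30*√3 ≈ 81.962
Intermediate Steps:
c(N, E) = 6 - 3*E
Q = 15
l = 2 + 2*√3 (l = 2 + √(0 + (6 - 3*(-2))) = 2 + √(0 + (6 + 6)) = 2 + √(0 + 12) = 2 + √12 = 2 + 2*√3 ≈ 5.4641)
Q*l = 15*(2 + 2*√3) = 30 + 30*√3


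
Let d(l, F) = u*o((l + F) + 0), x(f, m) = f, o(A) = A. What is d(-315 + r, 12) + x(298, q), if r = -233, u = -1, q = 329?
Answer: 834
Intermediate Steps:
d(l, F) = -F - l (d(l, F) = -((l + F) + 0) = -((F + l) + 0) = -(F + l) = -F - l)
d(-315 + r, 12) + x(298, q) = (-1*12 - (-315 - 233)) + 298 = (-12 - 1*(-548)) + 298 = (-12 + 548) + 298 = 536 + 298 = 834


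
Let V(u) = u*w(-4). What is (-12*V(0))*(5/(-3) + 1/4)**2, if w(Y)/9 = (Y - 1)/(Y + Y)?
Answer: 0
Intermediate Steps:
w(Y) = 9*(-1 + Y)/(2*Y) (w(Y) = 9*((Y - 1)/(Y + Y)) = 9*((-1 + Y)/((2*Y))) = 9*((-1 + Y)*(1/(2*Y))) = 9*((-1 + Y)/(2*Y)) = 9*(-1 + Y)/(2*Y))
V(u) = 45*u/8 (V(u) = u*((9/2)*(-1 - 4)/(-4)) = u*((9/2)*(-1/4)*(-5)) = u*(45/8) = 45*u/8)
(-12*V(0))*(5/(-3) + 1/4)**2 = (-135*0/2)*(5/(-3) + 1/4)**2 = (-12*0)*(5*(-1/3) + 1*(1/4))**2 = 0*(-5/3 + 1/4)**2 = 0*(-17/12)**2 = 0*(289/144) = 0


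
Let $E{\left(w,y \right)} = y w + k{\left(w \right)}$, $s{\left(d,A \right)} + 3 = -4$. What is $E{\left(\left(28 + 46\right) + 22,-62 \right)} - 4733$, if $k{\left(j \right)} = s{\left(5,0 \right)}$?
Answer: $-10692$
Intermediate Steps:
$s{\left(d,A \right)} = -7$ ($s{\left(d,A \right)} = -3 - 4 = -7$)
$k{\left(j \right)} = -7$
$E{\left(w,y \right)} = -7 + w y$ ($E{\left(w,y \right)} = y w - 7 = w y - 7 = -7 + w y$)
$E{\left(\left(28 + 46\right) + 22,-62 \right)} - 4733 = \left(-7 + \left(\left(28 + 46\right) + 22\right) \left(-62\right)\right) - 4733 = \left(-7 + \left(74 + 22\right) \left(-62\right)\right) - 4733 = \left(-7 + 96 \left(-62\right)\right) - 4733 = \left(-7 - 5952\right) - 4733 = -5959 - 4733 = -10692$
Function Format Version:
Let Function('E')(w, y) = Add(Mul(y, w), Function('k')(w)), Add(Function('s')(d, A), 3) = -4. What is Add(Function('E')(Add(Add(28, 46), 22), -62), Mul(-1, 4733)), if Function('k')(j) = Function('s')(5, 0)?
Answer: -10692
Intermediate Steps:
Function('s')(d, A) = -7 (Function('s')(d, A) = Add(-3, -4) = -7)
Function('k')(j) = -7
Function('E')(w, y) = Add(-7, Mul(w, y)) (Function('E')(w, y) = Add(Mul(y, w), -7) = Add(Mul(w, y), -7) = Add(-7, Mul(w, y)))
Add(Function('E')(Add(Add(28, 46), 22), -62), Mul(-1, 4733)) = Add(Add(-7, Mul(Add(Add(28, 46), 22), -62)), Mul(-1, 4733)) = Add(Add(-7, Mul(Add(74, 22), -62)), -4733) = Add(Add(-7, Mul(96, -62)), -4733) = Add(Add(-7, -5952), -4733) = Add(-5959, -4733) = -10692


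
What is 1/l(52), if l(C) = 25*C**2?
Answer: 1/67600 ≈ 1.4793e-5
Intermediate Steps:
1/l(52) = 1/(25*52**2) = 1/(25*2704) = 1/67600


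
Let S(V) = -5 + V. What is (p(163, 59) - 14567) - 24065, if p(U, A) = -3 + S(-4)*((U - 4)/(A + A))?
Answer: -4560361/118 ≈ -38647.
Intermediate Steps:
p(U, A) = -3 - 9*(-4 + U)/(2*A) (p(U, A) = -3 + (-5 - 4)*((U - 4)/(A + A)) = -3 - 9*(-4 + U)/(2*A))
(p(163, 59) - 14567) - 24065 = ((3/2)*(12 - 3*163 - 2*59)/59 - 14567) - 24065 = ((3/2)*(1/59)*(12 - 489 - 118) - 14567) - 24065 = ((3/2)*(1/59)*(-595) - 14567) - 24065 = (-1785/118 - 14567) - 24065 = -1720691/118 - 24065 = -4560361/118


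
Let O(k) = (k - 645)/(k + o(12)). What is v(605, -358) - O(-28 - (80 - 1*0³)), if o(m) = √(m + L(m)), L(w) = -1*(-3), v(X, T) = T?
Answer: -1417222/3883 - 251*√15/3883 ≈ -365.23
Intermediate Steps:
L(w) = 3
o(m) = √(3 + m) (o(m) = √(m + 3) = √(3 + m))
O(k) = (-645 + k)/(k + √15) (O(k) = (k - 645)/(k + √(3 + 12)) = (-645 + k)/(k + √15))
v(605, -358) - O(-28 - (80 - 1*0³)) = -358 - (-645 + (-28 - (80 - 1*0³)))/((-28 - (80 - 1*0³)) + √15) = -358 - (-645 + (-28 - (80 - 1*0)))/((-28 - (80 - 1*0)) + √15) = -358 - (-645 + (-28 - (80 + 0)))/((-28 - (80 + 0)) + √15) = -358 - (-645 + (-28 - 1*80))/((-28 - 1*80) + √15) = -358 - (-645 + (-28 - 80))/((-28 - 80) + √15) = -358 - (-645 - 108)/(-108 + √15) = -358 - (-753)/(-108 + √15) = -358 + 753/(-108 + √15)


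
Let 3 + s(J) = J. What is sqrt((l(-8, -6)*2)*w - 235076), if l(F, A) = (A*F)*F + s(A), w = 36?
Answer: 2*I*sqrt(65843) ≈ 513.2*I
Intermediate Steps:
s(J) = -3 + J
l(F, A) = -3 + A + A*F**2 (l(F, A) = (A*F)*F + (-3 + A) = A*F**2 + (-3 + A) = -3 + A + A*F**2)
sqrt((l(-8, -6)*2)*w - 235076) = sqrt(((-3 - 6 - 6*(-8)**2)*2)*36 - 235076) = sqrt(((-3 - 6 - 6*64)*2)*36 - 235076) = sqrt(((-3 - 6 - 384)*2)*36 - 235076) = sqrt(-393*2*36 - 235076) = sqrt(-786*36 - 235076) = sqrt(-28296 - 235076) = sqrt(-263372) = 2*I*sqrt(65843)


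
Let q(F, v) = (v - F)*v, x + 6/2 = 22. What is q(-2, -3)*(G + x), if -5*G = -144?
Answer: 717/5 ≈ 143.40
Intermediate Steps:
x = 19 (x = -3 + 22 = 19)
q(F, v) = v*(v - F)
G = 144/5 (G = -⅕*(-144) = 144/5 ≈ 28.800)
q(-2, -3)*(G + x) = (-3*(-3 - 1*(-2)))*(144/5 + 19) = -3*(-3 + 2)*(239/5) = -3*(-1)*(239/5) = 3*(239/5) = 717/5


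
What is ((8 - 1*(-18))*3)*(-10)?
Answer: -780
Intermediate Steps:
((8 - 1*(-18))*3)*(-10) = ((8 + 18)*3)*(-10) = (26*3)*(-10) = 78*(-10) = -780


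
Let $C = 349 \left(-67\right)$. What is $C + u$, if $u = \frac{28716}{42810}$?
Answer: $- \frac{166832919}{7135} \approx -23382.0$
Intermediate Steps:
$u = \frac{4786}{7135}$ ($u = 28716 \cdot \frac{1}{42810} = \frac{4786}{7135} \approx 0.67078$)
$C = -23383$
$C + u = -23383 + \frac{4786}{7135} = - \frac{166832919}{7135}$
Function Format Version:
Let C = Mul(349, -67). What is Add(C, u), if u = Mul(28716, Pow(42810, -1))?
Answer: Rational(-166832919, 7135) ≈ -23382.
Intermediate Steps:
u = Rational(4786, 7135) (u = Mul(28716, Rational(1, 42810)) = Rational(4786, 7135) ≈ 0.67078)
C = -23383
Add(C, u) = Add(-23383, Rational(4786, 7135)) = Rational(-166832919, 7135)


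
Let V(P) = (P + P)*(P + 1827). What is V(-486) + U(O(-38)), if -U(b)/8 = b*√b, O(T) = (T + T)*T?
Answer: -1303452 - 877952*√2 ≈ -2.5451e+6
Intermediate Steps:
O(T) = 2*T² (O(T) = (2*T)*T = 2*T²)
V(P) = 2*P*(1827 + P) (V(P) = (2*P)*(1827 + P) = 2*P*(1827 + P))
U(b) = -8*b^(3/2) (U(b) = -8*b*√b = -8*b^(3/2))
V(-486) + U(O(-38)) = 2*(-486)*(1827 - 486) - 8*109744*√2 = 2*(-486)*1341 - 8*109744*√2 = -1303452 - 877952*√2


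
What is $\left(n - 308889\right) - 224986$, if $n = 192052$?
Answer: $-341823$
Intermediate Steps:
$\left(n - 308889\right) - 224986 = \left(192052 - 308889\right) - 224986 = -116837 - 224986 = -341823$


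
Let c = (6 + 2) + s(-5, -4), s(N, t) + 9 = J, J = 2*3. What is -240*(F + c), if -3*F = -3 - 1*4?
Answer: -1760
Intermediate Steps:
J = 6
F = 7/3 (F = -(-3 - 1*4)/3 = -(-3 - 4)/3 = -⅓*(-7) = 7/3 ≈ 2.3333)
s(N, t) = -3 (s(N, t) = -9 + 6 = -3)
c = 5 (c = (6 + 2) - 3 = 8 - 3 = 5)
-240*(F + c) = -240*(7/3 + 5) = -240*22/3 = -24*220/3 = -1760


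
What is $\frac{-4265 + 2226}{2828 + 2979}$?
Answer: $- \frac{2039}{5807} \approx -0.35113$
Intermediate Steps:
$\frac{-4265 + 2226}{2828 + 2979} = - \frac{2039}{5807}$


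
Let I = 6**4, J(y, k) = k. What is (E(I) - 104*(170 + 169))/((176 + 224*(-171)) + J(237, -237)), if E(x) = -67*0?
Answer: 35256/38365 ≈ 0.91896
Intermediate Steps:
I = 1296
E(x) = 0
(E(I) - 104*(170 + 169))/((176 + 224*(-171)) + J(237, -237)) = (0 - 104*(170 + 169))/((176 + 224*(-171)) - 237) = (0 - 104*339)/((176 - 38304) - 237) = (0 - 35256)/(-38128 - 237) = -35256/(-38365) = -35256*(-1/38365) = 35256/38365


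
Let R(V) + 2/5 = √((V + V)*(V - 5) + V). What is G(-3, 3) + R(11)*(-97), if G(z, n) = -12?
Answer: 134/5 - 97*√143 ≈ -1133.2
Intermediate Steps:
R(V) = -⅖ + √(V + 2*V*(-5 + V)) (R(V) = -⅖ + √((V + V)*(V - 5) + V) = -⅖ + √((2*V)*(-5 + V) + V) = -⅖ + √(2*V*(-5 + V) + V) = -⅖ + √(V + 2*V*(-5 + V)))
G(-3, 3) + R(11)*(-97) = -12 + (-⅖ + √(11*(-9 + 2*11)))*(-97) = -12 + (-⅖ + √(11*(-9 + 22)))*(-97) = -12 + (-⅖ + √(11*13))*(-97) = -12 + (-⅖ + √143)*(-97) = -12 + (194/5 - 97*√143) = 134/5 - 97*√143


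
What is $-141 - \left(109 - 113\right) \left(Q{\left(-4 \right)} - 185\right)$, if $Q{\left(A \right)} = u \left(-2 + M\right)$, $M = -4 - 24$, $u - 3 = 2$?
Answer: $-1481$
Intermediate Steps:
$u = 5$ ($u = 3 + 2 = 5$)
$M = -28$ ($M = -4 - 24 = -28$)
$Q{\left(A \right)} = -150$ ($Q{\left(A \right)} = 5 \left(-2 - 28\right) = 5 \left(-30\right) = -150$)
$-141 - \left(109 - 113\right) \left(Q{\left(-4 \right)} - 185\right) = -141 - \left(109 - 113\right) \left(-150 - 185\right) = -141 - \left(-4\right) \left(-335\right) = -141 - 1340 = -1481$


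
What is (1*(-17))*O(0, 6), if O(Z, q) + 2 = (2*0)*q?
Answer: 34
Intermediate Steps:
O(Z, q) = -2 (O(Z, q) = -2 + (2*0)*q = -2 + 0*q = -2 + 0 = -2)
(1*(-17))*O(0, 6) = (1*(-17))*(-2) = -17*(-2) = 34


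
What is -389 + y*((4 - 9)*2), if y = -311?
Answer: 2721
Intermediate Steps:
-389 + y*((4 - 9)*2) = -389 - 311*(4 - 9)*2 = -389 - (-1555)*2 = -389 - 311*(-10) = -389 + 3110 = 2721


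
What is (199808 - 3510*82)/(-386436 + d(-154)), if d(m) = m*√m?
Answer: 4251375654/18667054295 - 1694231*I*√154/18667054295 ≈ 0.22775 - 0.0011263*I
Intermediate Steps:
d(m) = m^(3/2)
(199808 - 3510*82)/(-386436 + d(-154)) = (199808 - 3510*82)/(-386436 + (-154)^(3/2)) = (199808 - 287820)/(-386436 - 154*I*√154) = -88012/(-386436 - 154*I*√154)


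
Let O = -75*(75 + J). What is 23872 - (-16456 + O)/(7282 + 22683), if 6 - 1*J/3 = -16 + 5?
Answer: 715350386/29965 ≈ 23873.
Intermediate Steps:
J = 51 (J = 18 - 3*(-16 + 5) = 18 - 3*(-11) = 18 + 33 = 51)
O = -9450 (O = -75*(75 + 51) = -75*126 = -9450)
23872 - (-16456 + O)/(7282 + 22683) = 23872 - (-16456 - 9450)/(7282 + 22683) = 23872 - (-25906)/29965 = 23872 - 1*(-25906/29965) = 23872 + 25906/29965 = 715350386/29965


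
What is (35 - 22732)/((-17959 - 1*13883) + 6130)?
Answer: 22697/25712 ≈ 0.88274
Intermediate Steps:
(35 - 22732)/((-17959 - 1*13883) + 6130) = -22697/((-17959 - 13883) + 6130) = -22697/(-31842 + 6130) = -22697/(-25712) = -22697*(-1/25712) = 22697/25712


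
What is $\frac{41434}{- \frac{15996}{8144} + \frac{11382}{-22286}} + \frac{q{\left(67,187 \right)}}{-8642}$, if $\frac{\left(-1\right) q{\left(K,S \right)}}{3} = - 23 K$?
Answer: $- \frac{8123906277154603}{485228708586} \approx -16742.0$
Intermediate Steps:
$q{\left(K,S \right)} = 69 K$ ($q{\left(K,S \right)} = - 3 \left(- 23 K\right) = 69 K$)
$\frac{41434}{- \frac{15996}{8144} + \frac{11382}{-22286}} + \frac{q{\left(67,187 \right)}}{-8642} = \frac{41434}{- \frac{15996}{8144} + \frac{11382}{-22286}} + \frac{69 \cdot 67}{-8642} = \frac{41434}{\left(-15996\right) \frac{1}{8144} + 11382 \left(- \frac{1}{22286}\right)} + 4623 \left(- \frac{1}{8642}\right) = \frac{41434}{- \frac{3999}{2036} - \frac{5691}{11143}} - \frac{4623}{8642} = \frac{41434}{- \frac{56147733}{22687148}} - \frac{4623}{8642} = 41434 \left(- \frac{22687148}{56147733}\right) - \frac{4623}{8642} = - \frac{940019290232}{56147733} - \frac{4623}{8642} = - \frac{8123906277154603}{485228708586}$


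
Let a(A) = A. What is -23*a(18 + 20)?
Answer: -874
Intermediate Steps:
-23*a(18 + 20) = -23*(18 + 20) = -23*38 = -874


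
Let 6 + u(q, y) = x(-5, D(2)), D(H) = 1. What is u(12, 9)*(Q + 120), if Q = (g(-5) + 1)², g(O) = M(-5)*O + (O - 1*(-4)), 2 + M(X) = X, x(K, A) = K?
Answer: -14795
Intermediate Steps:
M(X) = -2 + X
u(q, y) = -11 (u(q, y) = -6 - 5 = -11)
g(O) = 4 - 6*O (g(O) = (-2 - 5)*O + (O - 1*(-4)) = -7*O + (O + 4) = -7*O + (4 + O) = 4 - 6*O)
Q = 1225 (Q = ((4 - 6*(-5)) + 1)² = ((4 + 30) + 1)² = (34 + 1)² = 35² = 1225)
u(12, 9)*(Q + 120) = -11*(1225 + 120) = -11*1345 = -14795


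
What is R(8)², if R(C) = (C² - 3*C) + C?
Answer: 2304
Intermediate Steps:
R(C) = C² - 2*C
R(8)² = (8*(-2 + 8))² = (8*6)² = 48² = 2304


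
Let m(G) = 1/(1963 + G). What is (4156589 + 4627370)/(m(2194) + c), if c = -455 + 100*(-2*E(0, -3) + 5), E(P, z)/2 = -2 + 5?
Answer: -36514917563/4801334 ≈ -7605.2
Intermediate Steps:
E(P, z) = 6 (E(P, z) = 2*(-2 + 5) = 2*3 = 6)
c = -1155 (c = -455 + 100*(-2*6 + 5) = -455 + 100*(-12 + 5) = -455 + 100*(-7) = -455 - 700 = -1155)
(4156589 + 4627370)/(m(2194) + c) = (4156589 + 4627370)/(1/(1963 + 2194) - 1155) = 8783959/(1/4157 - 1155) = 8783959/(-4801334/4157) = 8783959*(-4157/4801334) = -36514917563/4801334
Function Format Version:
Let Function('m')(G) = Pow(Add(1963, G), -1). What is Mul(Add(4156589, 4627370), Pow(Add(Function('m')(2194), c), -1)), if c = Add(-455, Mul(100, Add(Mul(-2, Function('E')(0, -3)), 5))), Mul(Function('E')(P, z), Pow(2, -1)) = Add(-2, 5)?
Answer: Rational(-36514917563, 4801334) ≈ -7605.2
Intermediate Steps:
Function('E')(P, z) = 6 (Function('E')(P, z) = Mul(2, Add(-2, 5)) = Mul(2, 3) = 6)
c = -1155 (c = Add(-455, Mul(100, Add(Mul(-2, 6), 5))) = Add(-455, Mul(100, Add(-12, 5))) = Add(-455, Mul(100, -7)) = Add(-455, -700) = -1155)
Mul(Add(4156589, 4627370), Pow(Add(Function('m')(2194), c), -1)) = Mul(Add(4156589, 4627370), Pow(Add(Pow(Add(1963, 2194), -1), -1155), -1)) = Mul(8783959, Pow(Add(Pow(4157, -1), -1155), -1)) = Mul(8783959, Pow(Add(Rational(1, 4157), -1155), -1)) = Mul(8783959, Pow(Rational(-4801334, 4157), -1)) = Mul(8783959, Rational(-4157, 4801334)) = Rational(-36514917563, 4801334)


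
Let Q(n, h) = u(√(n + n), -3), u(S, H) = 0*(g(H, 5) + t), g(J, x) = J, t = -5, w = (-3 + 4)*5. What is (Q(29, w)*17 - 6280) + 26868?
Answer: 20588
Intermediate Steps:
w = 5 (w = 1*5 = 5)
u(S, H) = 0 (u(S, H) = 0*(H - 5) = 0*(-5 + H) = 0)
Q(n, h) = 0
(Q(29, w)*17 - 6280) + 26868 = (0*17 - 6280) + 26868 = (0 - 6280) + 26868 = -6280 + 26868 = 20588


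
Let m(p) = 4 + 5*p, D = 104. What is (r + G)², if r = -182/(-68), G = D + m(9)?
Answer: 28015849/1156 ≈ 24235.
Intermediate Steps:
G = 153 (G = 104 + (4 + 5*9) = 104 + (4 + 45) = 104 + 49 = 153)
r = 91/34 (r = -182*(-1/68) = 91/34 ≈ 2.6765)
(r + G)² = (91/34 + 153)² = (5293/34)² = 28015849/1156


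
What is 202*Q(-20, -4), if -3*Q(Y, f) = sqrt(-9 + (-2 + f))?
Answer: -202*I*sqrt(15)/3 ≈ -260.78*I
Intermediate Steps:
Q(Y, f) = -sqrt(-11 + f)/3 (Q(Y, f) = -sqrt(-9 + (-2 + f))/3 = -sqrt(-11 + f)/3)
202*Q(-20, -4) = 202*(-sqrt(-11 - 4)/3) = 202*(-I*sqrt(15)/3) = -202*I*sqrt(15)/3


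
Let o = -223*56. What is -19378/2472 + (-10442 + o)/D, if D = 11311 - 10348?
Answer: -12557329/396756 ≈ -31.650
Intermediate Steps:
o = -12488
D = 963
-19378/2472 + (-10442 + o)/D = -19378/2472 + (-10442 - 12488)/963 = -19378*1/2472 - 22930*1/963 = -9689/1236 - 22930/963 = -12557329/396756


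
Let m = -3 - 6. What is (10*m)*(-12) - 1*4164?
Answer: -3084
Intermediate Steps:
m = -9
(10*m)*(-12) - 1*4164 = (10*(-9))*(-12) - 1*4164 = -90*(-12) - 4164 = 1080 - 4164 = -3084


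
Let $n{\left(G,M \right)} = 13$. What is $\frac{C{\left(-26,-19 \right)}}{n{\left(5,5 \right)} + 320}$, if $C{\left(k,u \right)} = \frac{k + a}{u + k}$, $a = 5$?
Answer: $\frac{7}{4995} \approx 0.0014014$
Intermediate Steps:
$C{\left(k,u \right)} = \frac{5 + k}{k + u}$ ($C{\left(k,u \right)} = \frac{k + 5}{u + k} = \frac{5 + k}{k + u}$)
$\frac{C{\left(-26,-19 \right)}}{n{\left(5,5 \right)} + 320} = \frac{\frac{1}{-26 - 19} \left(5 - 26\right)}{13 + 320} = \frac{\frac{1}{-45} \left(-21\right)}{333} = \left(- \frac{1}{45}\right) \left(-21\right) \frac{1}{333} = \frac{7}{15} \cdot \frac{1}{333} = \frac{7}{4995}$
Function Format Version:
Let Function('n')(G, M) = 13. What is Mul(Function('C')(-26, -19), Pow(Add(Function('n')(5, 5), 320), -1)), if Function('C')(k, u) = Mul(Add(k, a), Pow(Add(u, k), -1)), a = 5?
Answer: Rational(7, 4995) ≈ 0.0014014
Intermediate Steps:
Function('C')(k, u) = Mul(Pow(Add(k, u), -1), Add(5, k)) (Function('C')(k, u) = Mul(Add(k, 5), Pow(Add(u, k), -1)) = Mul(Add(5, k), Pow(Add(k, u), -1)) = Mul(Pow(Add(k, u), -1), Add(5, k)))
Mul(Function('C')(-26, -19), Pow(Add(Function('n')(5, 5), 320), -1)) = Mul(Mul(Pow(Add(-26, -19), -1), Add(5, -26)), Pow(Add(13, 320), -1)) = Mul(Mul(Pow(-45, -1), -21), Pow(333, -1)) = Mul(Mul(Rational(-1, 45), -21), Rational(1, 333)) = Mul(Rational(7, 15), Rational(1, 333)) = Rational(7, 4995)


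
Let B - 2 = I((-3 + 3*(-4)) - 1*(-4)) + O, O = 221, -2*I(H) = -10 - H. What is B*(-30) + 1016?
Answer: -5659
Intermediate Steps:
I(H) = 5 + H/2 (I(H) = -(-10 - H)/2 = 5 + H/2)
B = 445/2 (B = 2 + ((5 + ((-3 + 3*(-4)) - 1*(-4))/2) + 221) = 2 + ((5 + ((-3 - 12) + 4)/2) + 221) = 2 + ((5 + (-15 + 4)/2) + 221) = 2 + ((5 + (1/2)*(-11)) + 221) = 2 + ((5 - 11/2) + 221) = 2 + (-1/2 + 221) = 2 + 441/2 = 445/2 ≈ 222.50)
B*(-30) + 1016 = (445/2)*(-30) + 1016 = -6675 + 1016 = -5659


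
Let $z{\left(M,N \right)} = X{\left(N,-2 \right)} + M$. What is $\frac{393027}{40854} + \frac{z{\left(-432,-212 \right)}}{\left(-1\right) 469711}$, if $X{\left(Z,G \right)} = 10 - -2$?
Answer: $\frac{5594735269}{581502218} \approx 9.6212$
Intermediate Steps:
$X{\left(Z,G \right)} = 12$ ($X{\left(Z,G \right)} = 10 + 2 = 12$)
$z{\left(M,N \right)} = 12 + M$
$\frac{393027}{40854} + \frac{z{\left(-432,-212 \right)}}{\left(-1\right) 469711} = \frac{393027}{40854} + \frac{12 - 432}{\left(-1\right) 469711} = 393027 \cdot \frac{1}{40854} - \frac{420}{-469711} = \frac{131009}{13618} - - \frac{420}{469711} = \frac{131009}{13618} + \frac{420}{469711} = \frac{5594735269}{581502218}$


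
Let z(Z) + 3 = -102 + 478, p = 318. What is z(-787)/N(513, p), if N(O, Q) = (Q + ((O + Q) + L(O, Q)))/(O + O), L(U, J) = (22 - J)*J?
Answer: -42522/10331 ≈ -4.1160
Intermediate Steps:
z(Z) = 373 (z(Z) = -3 + (-102 + 478) = -3 + 376 = 373)
L(U, J) = J*(22 - J)
N(O, Q) = (O + 2*Q + Q*(22 - Q))/(2*O) (N(O, Q) = (Q + ((O + Q) + Q*(22 - Q)))/(O + O) = (Q + (O + Q + Q*(22 - Q)))/((2*O)) = (O + 2*Q + Q*(22 - Q))*(1/(2*O)) = (O + 2*Q + Q*(22 - Q))/(2*O))
z(-787)/N(513, p) = 373/(((1/2)*(513 - 1*318**2 + 24*318)/513)) = 373/(((1/2)*(1/513)*(513 - 1*101124 + 7632))) = 373/(((1/2)*(1/513)*(513 - 101124 + 7632))) = 373/(((1/2)*(1/513)*(-92979))) = 373/(-10331/114) = 373*(-114/10331) = -42522/10331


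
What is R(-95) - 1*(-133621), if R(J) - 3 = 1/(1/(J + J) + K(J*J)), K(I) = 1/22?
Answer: 5613253/42 ≈ 1.3365e+5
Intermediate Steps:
K(I) = 1/22
R(J) = 3 + 1/(1/22 + 1/(2*J)) (R(J) = 3 + 1/(1/(J + J) + 1/22) = 3 + 1/(1/(2*J) + 1/22) = 3 + 1/(1/22 + 1/(2*J)))
R(-95) - 1*(-133621) = (33 + 25*(-95))/(11 - 95) - 1*(-133621) = (33 - 2375)/(-84) + 133621 = -1/84*(-2342) + 133621 = 1171/42 + 133621 = 5613253/42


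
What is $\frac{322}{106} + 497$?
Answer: $\frac{26502}{53} \approx 500.04$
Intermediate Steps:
$\frac{322}{106} + 497 = 322 \cdot \frac{1}{106} + 497 = \frac{161}{53} + 497 = \frac{26502}{53}$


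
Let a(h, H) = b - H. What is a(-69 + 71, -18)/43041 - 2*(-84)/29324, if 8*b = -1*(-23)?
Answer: 15686053/2524268568 ≈ 0.0062141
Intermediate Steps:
b = 23/8 (b = (-1*(-23))/8 = (⅛)*23 = 23/8 ≈ 2.8750)
a(h, H) = 23/8 - H
a(-69 + 71, -18)/43041 - 2*(-84)/29324 = (23/8 - 1*(-18))/43041 - 2*(-84)/29324 = (23/8 + 18)*(1/43041) + 168*(1/29324) = (167/8)*(1/43041) + 42/7331 = 167/344328 + 42/7331 = 15686053/2524268568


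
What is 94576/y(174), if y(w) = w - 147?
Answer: 94576/27 ≈ 3502.8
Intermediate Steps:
y(w) = -147 + w
94576/y(174) = 94576/(-147 + 174) = 94576/27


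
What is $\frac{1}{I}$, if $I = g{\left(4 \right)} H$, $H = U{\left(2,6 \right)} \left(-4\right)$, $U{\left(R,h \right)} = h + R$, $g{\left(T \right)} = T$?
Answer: $- \frac{1}{128} \approx -0.0078125$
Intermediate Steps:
$U{\left(R,h \right)} = R + h$
$H = -32$ ($H = \left(2 + 6\right) \left(-4\right) = 8 \left(-4\right) = -32$)
$I = -128$ ($I = 4 \left(-32\right) = -128$)
$\frac{1}{I} = \frac{1}{-128} = - \frac{1}{128}$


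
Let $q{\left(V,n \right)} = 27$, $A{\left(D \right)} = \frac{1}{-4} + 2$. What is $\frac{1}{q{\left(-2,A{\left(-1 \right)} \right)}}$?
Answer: $\frac{1}{27} \approx 0.037037$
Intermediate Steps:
$A{\left(D \right)} = \frac{7}{4}$ ($A{\left(D \right)} = - \frac{1}{4} + 2 = \frac{7}{4}$)
$\frac{1}{q{\left(-2,A{\left(-1 \right)} \right)}} = \frac{1}{27}$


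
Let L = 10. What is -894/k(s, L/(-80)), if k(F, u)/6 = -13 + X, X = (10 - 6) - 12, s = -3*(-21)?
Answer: 149/21 ≈ 7.0952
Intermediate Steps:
s = 63
X = -8 (X = 4 - 12 = -8)
k(F, u) = -126 (k(F, u) = 6*(-13 - 8) = 6*(-21) = -126)
-894/k(s, L/(-80)) = -894/(-126) = -894*(-1/126) = 149/21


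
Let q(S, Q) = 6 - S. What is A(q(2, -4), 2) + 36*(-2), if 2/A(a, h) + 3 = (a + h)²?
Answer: -2374/33 ≈ -71.939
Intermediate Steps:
A(a, h) = 2/(-3 + (a + h)²)
A(q(2, -4), 2) + 36*(-2) = 2/(-3 + ((6 - 1*2) + 2)²) + 36*(-2) = 2/(-3 + ((6 - 2) + 2)²) - 72 = 2/(-3 + (4 + 2)²) - 72 = 2/(-3 + 6²) - 72 = 2/(-3 + 36) - 72 = 2/33 - 72 = -2374/33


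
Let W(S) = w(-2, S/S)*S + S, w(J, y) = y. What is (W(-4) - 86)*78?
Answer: -7332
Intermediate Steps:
W(S) = 2*S (W(S) = (S/S)*S + S = 1*S + S = S + S = 2*S)
(W(-4) - 86)*78 = (2*(-4) - 86)*78 = (-8 - 86)*78 = -94*78 = -7332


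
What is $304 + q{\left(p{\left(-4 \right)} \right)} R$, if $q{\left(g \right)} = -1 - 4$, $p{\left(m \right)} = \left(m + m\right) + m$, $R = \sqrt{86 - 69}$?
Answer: $304 - 5 \sqrt{17} \approx 283.38$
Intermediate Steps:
$R = \sqrt{17} \approx 4.1231$
$p{\left(m \right)} = 3 m$ ($p{\left(m \right)} = 2 m + m = 3 m$)
$q{\left(g \right)} = -5$ ($q{\left(g \right)} = -1 - 4 = -5$)
$304 + q{\left(p{\left(-4 \right)} \right)} R = 304 - 5 \sqrt{17}$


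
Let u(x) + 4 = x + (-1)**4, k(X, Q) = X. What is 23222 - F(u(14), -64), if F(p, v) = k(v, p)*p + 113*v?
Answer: 31158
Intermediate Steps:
u(x) = -3 + x (u(x) = -4 + (x + (-1)**4) = -4 + (x + 1) = -4 + (1 + x) = -3 + x)
F(p, v) = 113*v + p*v (F(p, v) = v*p + 113*v = p*v + 113*v = 113*v + p*v)
23222 - F(u(14), -64) = 23222 - (-64)*(113 + (-3 + 14)) = 23222 - (-64)*(113 + 11) = 23222 - (-64)*124 = 23222 - 1*(-7936) = 23222 + 7936 = 31158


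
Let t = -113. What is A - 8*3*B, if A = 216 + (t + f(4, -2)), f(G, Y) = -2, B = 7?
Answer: -67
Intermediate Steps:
A = 101 (A = 216 + (-113 - 2) = 216 - 115 = 101)
A - 8*3*B = 101 - 8*3*7 = 101 - 24*7 = 101 - 1*168 = 101 - 168 = -67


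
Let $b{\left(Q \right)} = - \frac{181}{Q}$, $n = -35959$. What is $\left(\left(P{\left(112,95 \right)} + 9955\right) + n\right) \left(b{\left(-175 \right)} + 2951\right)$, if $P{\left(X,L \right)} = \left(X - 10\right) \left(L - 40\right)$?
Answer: $- \frac{10535662764}{175} \approx -6.0204 \cdot 10^{7}$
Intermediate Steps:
$P{\left(X,L \right)} = \left(-40 + L\right) \left(-10 + X\right)$ ($P{\left(X,L \right)} = \left(-10 + X\right) \left(-40 + L\right) = \left(-40 + L\right) \left(-10 + X\right)$)
$\left(\left(P{\left(112,95 \right)} + 9955\right) + n\right) \left(b{\left(-175 \right)} + 2951\right) = \left(\left(\left(400 - 4480 - 950 + 95 \cdot 112\right) + 9955\right) - 35959\right) \left(- \frac{181}{-175} + 2951\right) = \left(\left(\left(400 - 4480 - 950 + 10640\right) + 9955\right) - 35959\right) \left(\left(-181\right) \left(- \frac{1}{175}\right) + 2951\right) = \left(\left(5610 + 9955\right) - 35959\right) \left(\frac{181}{175} + 2951\right) = \left(15565 - 35959\right) \frac{516606}{175} = \left(-20394\right) \frac{516606}{175} = - \frac{10535662764}{175}$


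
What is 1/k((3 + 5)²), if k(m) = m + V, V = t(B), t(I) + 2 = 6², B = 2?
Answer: 1/98 ≈ 0.010204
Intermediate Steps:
t(I) = 34 (t(I) = -2 + 6² = -2 + 36 = 34)
V = 34
k(m) = 34 + m (k(m) = m + 34 = 34 + m)
1/k((3 + 5)²) = 1/(34 + (3 + 5)²) = 1/(34 + 8²) = 1/(34 + 64) = 1/98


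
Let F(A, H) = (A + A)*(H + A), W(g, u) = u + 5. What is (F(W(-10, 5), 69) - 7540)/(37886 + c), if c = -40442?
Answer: 1490/639 ≈ 2.3318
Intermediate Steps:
W(g, u) = 5 + u
F(A, H) = 2*A*(A + H) (F(A, H) = (2*A)*(A + H) = 2*A*(A + H))
(F(W(-10, 5), 69) - 7540)/(37886 + c) = (2*(5 + 5)*((5 + 5) + 69) - 7540)/(37886 - 40442) = (2*10*(10 + 69) - 7540)/(-2556) = (2*10*79 - 7540)*(-1/2556) = (1580 - 7540)*(-1/2556) = -5960*(-1/2556) = 1490/639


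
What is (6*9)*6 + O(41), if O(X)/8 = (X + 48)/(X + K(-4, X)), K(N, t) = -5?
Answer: 3094/9 ≈ 343.78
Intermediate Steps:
O(X) = 8*(48 + X)/(-5 + X) (O(X) = 8*((X + 48)/(X - 5)) = 8*((48 + X)/(-5 + X)) = 8*(48 + X)/(-5 + X))
(6*9)*6 + O(41) = (6*9)*6 + 8*(48 + 41)/(-5 + 41) = 54*6 + 8*89/36 = 324 + 8*(1/36)*89 = 324 + 178/9 = 3094/9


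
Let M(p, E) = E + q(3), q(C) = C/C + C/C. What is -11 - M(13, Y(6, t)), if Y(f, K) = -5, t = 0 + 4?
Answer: -8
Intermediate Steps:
t = 4
q(C) = 2 (q(C) = 1 + 1 = 2)
M(p, E) = 2 + E (M(p, E) = E + 2 = 2 + E)
-11 - M(13, Y(6, t)) = -11 - (2 - 5) = -11 - 1*(-3) = -11 + 3 = -8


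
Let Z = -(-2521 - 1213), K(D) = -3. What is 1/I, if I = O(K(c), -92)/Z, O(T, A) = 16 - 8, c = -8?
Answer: 1867/4 ≈ 466.75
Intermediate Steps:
O(T, A) = 8
Z = 3734 (Z = -1*(-3734) = 3734)
I = 4/1867 (I = 8/3734 = 8*(1/3734) = 4/1867 ≈ 0.0021425)
1/I = 1/(4/1867) = 1867/4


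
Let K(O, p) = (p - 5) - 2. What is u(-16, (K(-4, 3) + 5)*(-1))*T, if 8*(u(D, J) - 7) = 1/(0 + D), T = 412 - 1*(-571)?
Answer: 879785/128 ≈ 6873.3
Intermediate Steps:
K(O, p) = -7 + p (K(O, p) = (-5 + p) - 2 = -7 + p)
T = 983 (T = 412 + 571 = 983)
u(D, J) = 7 + 1/(8*D) (u(D, J) = 7 + 1/(8*(0 + D)) = 7 + 1/(8*D))
u(-16, (K(-4, 3) + 5)*(-1))*T = (7 + (⅛)/(-16))*983 = (7 + (⅛)*(-1/16))*983 = (7 - 1/128)*983 = (895/128)*983 = 879785/128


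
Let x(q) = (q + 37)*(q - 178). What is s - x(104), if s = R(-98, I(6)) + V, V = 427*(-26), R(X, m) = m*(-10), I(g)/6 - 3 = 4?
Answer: -1088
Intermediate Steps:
I(g) = 42 (I(g) = 18 + 6*4 = 18 + 24 = 42)
R(X, m) = -10*m
V = -11102
x(q) = (-178 + q)*(37 + q) (x(q) = (37 + q)*(-178 + q) = (-178 + q)*(37 + q))
s = -11522 (s = -10*42 - 11102 = -420 - 11102 = -11522)
s - x(104) = -11522 - (-6586 + 104² - 141*104) = -11522 - (-6586 + 10816 - 14664) = -11522 - 1*(-10434) = -11522 + 10434 = -1088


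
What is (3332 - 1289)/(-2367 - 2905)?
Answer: -2043/5272 ≈ -0.38752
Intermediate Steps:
(3332 - 1289)/(-2367 - 2905) = 2043/(-5272) = 2043*(-1/5272) = -2043/5272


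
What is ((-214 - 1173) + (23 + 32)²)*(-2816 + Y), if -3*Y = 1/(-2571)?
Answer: -3953004874/857 ≈ -4.6126e+6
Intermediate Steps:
Y = 1/7713 (Y = -⅓/(-2571) = -⅓*(-1/2571) = 1/7713 ≈ 0.00012965)
((-214 - 1173) + (23 + 32)²)*(-2816 + Y) = ((-214 - 1173) + (23 + 32)²)*(-2816 + 1/7713) = (-1387 + 55²)*(-21719807/7713) = (-1387 + 3025)*(-21719807/7713) = 1638*(-21719807/7713) = -3953004874/857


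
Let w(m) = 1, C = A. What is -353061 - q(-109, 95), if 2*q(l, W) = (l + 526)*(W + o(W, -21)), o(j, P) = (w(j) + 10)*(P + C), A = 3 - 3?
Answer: -324705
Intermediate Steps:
A = 0
C = 0
o(j, P) = 11*P (o(j, P) = (1 + 10)*(P + 0) = 11*P)
q(l, W) = (-231 + W)*(526 + l)/2 (q(l, W) = ((l + 526)*(W + 11*(-21)))/2 = ((526 + l)*(W - 231))/2 = ((526 + l)*(-231 + W))/2 = ((-231 + W)*(526 + l))/2 = (-231 + W)*(526 + l)/2)
-353061 - q(-109, 95) = -353061 - (-60753 + 263*95 - 231/2*(-109) + (1/2)*95*(-109)) = -353061 - (-60753 + 24985 + 25179/2 - 10355/2) = -353061 - 1*(-28356) = -353061 + 28356 = -324705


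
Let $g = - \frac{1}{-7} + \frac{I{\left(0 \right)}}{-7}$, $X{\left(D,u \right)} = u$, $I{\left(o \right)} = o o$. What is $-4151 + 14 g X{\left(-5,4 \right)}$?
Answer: $-4143$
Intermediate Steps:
$I{\left(o \right)} = o^{2}$
$g = \frac{1}{7}$ ($g = - \frac{1}{-7} + \frac{0^{2}}{-7} = \left(-1\right) \left(- \frac{1}{7}\right) + 0 \left(- \frac{1}{7}\right) = \frac{1}{7} + 0 = \frac{1}{7} \approx 0.14286$)
$-4151 + 14 g X{\left(-5,4 \right)} = -4151 + 14 \cdot \frac{1}{7} \cdot 4 = -4151 + 2 \cdot 4 = -4151 + 8 = -4143$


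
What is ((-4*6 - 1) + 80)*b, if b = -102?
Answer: -5610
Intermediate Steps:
((-4*6 - 1) + 80)*b = ((-4*6 - 1) + 80)*(-102) = ((-24 - 1) + 80)*(-102) = (-25 + 80)*(-102) = 55*(-102) = -5610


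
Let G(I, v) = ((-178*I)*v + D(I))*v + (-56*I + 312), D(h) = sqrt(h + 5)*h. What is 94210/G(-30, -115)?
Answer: 554453265110/415639826653047 - 135426875*I/415639826653047 ≈ 0.001334 - 3.2583e-7*I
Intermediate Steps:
D(h) = h*sqrt(5 + h) (D(h) = sqrt(5 + h)*h = h*sqrt(5 + h))
G(I, v) = 312 - 56*I + v*(I*sqrt(5 + I) - 178*I*v) (G(I, v) = ((-178*I)*v + I*sqrt(5 + I))*v + (-56*I + 312) = (-178*I*v + I*sqrt(5 + I))*v + (312 - 56*I) = (I*sqrt(5 + I) - 178*I*v)*v + (312 - 56*I) = v*(I*sqrt(5 + I) - 178*I*v) + (312 - 56*I) = 312 - 56*I + v*(I*sqrt(5 + I) - 178*I*v))
94210/G(-30, -115) = 94210/(312 - 56*(-30) - 178*(-30)*(-115)**2 - 30*(-115)*sqrt(5 - 30)) = 94210/(312 + 1680 - 178*(-30)*13225 - 30*(-115)*sqrt(-25)) = 94210/(312 + 1680 + 70621500 - 30*(-115)*5*I) = 94210/(312 + 1680 + 70621500 + 17250*I) = 94210/(70623492 + 17250*I) = 94210*((70623492 - 17250*I)/4987677919836564) = 47105*(70623492 - 17250*I)/2493838959918282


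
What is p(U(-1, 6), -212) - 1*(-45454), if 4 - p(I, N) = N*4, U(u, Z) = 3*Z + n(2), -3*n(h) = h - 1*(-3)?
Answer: 46306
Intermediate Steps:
n(h) = -1 - h/3 (n(h) = -(h - 1*(-3))/3 = -(h + 3)/3 = -(3 + h)/3 = -1 - h/3)
U(u, Z) = -5/3 + 3*Z (U(u, Z) = 3*Z + (-1 - ⅓*2) = 3*Z + (-1 - ⅔) = 3*Z - 5/3 = -5/3 + 3*Z)
p(I, N) = 4 - 4*N (p(I, N) = 4 - N*4 = 4 - 4*N)
p(U(-1, 6), -212) - 1*(-45454) = (4 - 4*(-212)) - 1*(-45454) = (4 + 848) + 45454 = 852 + 45454 = 46306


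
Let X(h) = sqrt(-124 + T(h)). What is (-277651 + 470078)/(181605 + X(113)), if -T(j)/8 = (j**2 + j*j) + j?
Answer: 11648568445/10993527119 - 384854*I*sqrt(51333)/32980581357 ≈ 1.0596 - 0.0026438*I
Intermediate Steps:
T(j) = -16*j**2 - 8*j (T(j) = -8*((j**2 + j*j) + j) = -8*((j**2 + j**2) + j) = -8*(2*j**2 + j) = -8*(j + 2*j**2) = -16*j**2 - 8*j)
X(h) = sqrt(-124 - 8*h*(1 + 2*h))
(-277651 + 470078)/(181605 + X(113)) = (-277651 + 470078)/(181605 + 2*sqrt(-31 - 2*113*(1 + 2*113))) = 192427/(181605 + 2*sqrt(-31 - 2*113*(1 + 226))) = 192427/(181605 + 2*sqrt(-31 - 2*113*227)) = 192427/(181605 + 2*sqrt(-31 - 51302)) = 192427/(181605 + 2*sqrt(-51333)) = 192427/(181605 + 2*(I*sqrt(51333))) = 192427/(181605 + 2*I*sqrt(51333))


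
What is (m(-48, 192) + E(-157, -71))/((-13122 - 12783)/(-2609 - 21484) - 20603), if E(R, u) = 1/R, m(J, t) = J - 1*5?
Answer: 33416991/12988143553 ≈ 0.0025729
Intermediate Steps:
m(J, t) = -5 + J (m(J, t) = J - 5 = -5 + J)
(m(-48, 192) + E(-157, -71))/((-13122 - 12783)/(-2609 - 21484) - 20603) = ((-5 - 48) + 1/(-157))/((-13122 - 12783)/(-2609 - 21484) - 20603) = (-53 - 1/157)/(-25905/(-24093) - 20603) = -8322/(157*(-25905*(-1/24093) - 20603)) = -8322/(157*(8635/8031 - 20603)) = -8322/(157*(-165454058/8031)) = -8322/157*(-8031/165454058) = 33416991/12988143553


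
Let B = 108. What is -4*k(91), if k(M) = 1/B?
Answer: -1/27 ≈ -0.037037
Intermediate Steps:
k(M) = 1/108
-4*k(91) = -4*1/108 = -1/27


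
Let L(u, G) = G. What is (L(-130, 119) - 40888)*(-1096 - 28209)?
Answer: 1194735545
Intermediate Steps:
(L(-130, 119) - 40888)*(-1096 - 28209) = (119 - 40888)*(-1096 - 28209) = -40769*(-29305) = 1194735545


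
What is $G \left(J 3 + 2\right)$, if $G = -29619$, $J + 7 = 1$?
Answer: $473904$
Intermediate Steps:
$J = -6$ ($J = -7 + 1 = -6$)
$G \left(J 3 + 2\right) = - 29619 \left(\left(-6\right) 3 + 2\right) = - 29619 \left(-18 + 2\right) = \left(-29619\right) \left(-16\right) = 473904$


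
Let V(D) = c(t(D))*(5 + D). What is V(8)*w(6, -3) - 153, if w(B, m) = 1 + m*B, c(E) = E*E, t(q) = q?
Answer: -14297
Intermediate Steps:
c(E) = E²
w(B, m) = 1 + B*m
V(D) = D²*(5 + D)
V(8)*w(6, -3) - 153 = (8²*(5 + 8))*(1 + 6*(-3)) - 153 = (64*13)*(1 - 18) - 153 = 832*(-17) - 153 = -14144 - 153 = -14297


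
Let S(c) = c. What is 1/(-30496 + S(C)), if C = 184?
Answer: -1/30312 ≈ -3.2990e-5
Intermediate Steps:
1/(-30496 + S(C)) = 1/(-30496 + 184) = 1/(-30312) = -1/30312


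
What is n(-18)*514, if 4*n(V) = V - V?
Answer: 0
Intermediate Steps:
n(V) = 0 (n(V) = (V - V)/4 = (1/4)*0 = 0)
n(-18)*514 = 0*514 = 0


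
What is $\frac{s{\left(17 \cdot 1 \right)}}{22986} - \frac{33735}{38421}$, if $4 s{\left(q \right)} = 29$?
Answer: $- \frac{114837653}{130836312} \approx -0.87772$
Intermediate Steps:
$s{\left(q \right)} = \frac{29}{4}$ ($s{\left(q \right)} = \frac{1}{4} \cdot 29 = \frac{29}{4}$)
$\frac{s{\left(17 \cdot 1 \right)}}{22986} - \frac{33735}{38421} = \frac{29}{4 \cdot 22986} - \frac{33735}{38421} = \frac{29}{4} \cdot \frac{1}{22986} - \frac{11245}{12807} = \frac{29}{91944} - \frac{11245}{12807} = - \frac{114837653}{130836312}$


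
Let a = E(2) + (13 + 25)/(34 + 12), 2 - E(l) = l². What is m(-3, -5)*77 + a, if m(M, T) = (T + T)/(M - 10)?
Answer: 17359/299 ≈ 58.057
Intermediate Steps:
m(M, T) = 2*T/(-10 + M) (m(M, T) = (2*T)/(-10 + M) = 2*T/(-10 + M))
E(l) = 2 - l²
a = -27/23 (a = (2 - 1*2²) + (13 + 25)/(34 + 12) = (2 - 1*4) + 38/46 = (2 - 4) + 38*(1/46) = -2 + 19/23 = -27/23 ≈ -1.1739)
m(-3, -5)*77 + a = (2*(-5)/(-10 - 3))*77 - 27/23 = (2*(-5)/(-13))*77 - 27/23 = (2*(-5)*(-1/13))*77 - 27/23 = (10/13)*77 - 27/23 = 770/13 - 27/23 = 17359/299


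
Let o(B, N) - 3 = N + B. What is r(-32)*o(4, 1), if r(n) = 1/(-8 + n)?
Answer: -⅕ ≈ -0.20000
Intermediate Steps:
o(B, N) = 3 + B + N (o(B, N) = 3 + (N + B) = 3 + (B + N) = 3 + B + N)
r(-32)*o(4, 1) = (3 + 4 + 1)/(-8 - 32) = 8/(-40) = -1/40*8 = -⅕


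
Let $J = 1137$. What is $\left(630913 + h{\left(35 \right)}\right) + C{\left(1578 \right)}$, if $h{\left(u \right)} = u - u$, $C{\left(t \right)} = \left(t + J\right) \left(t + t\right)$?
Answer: $9199453$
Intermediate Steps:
$C{\left(t \right)} = 2 t \left(1137 + t\right)$ ($C{\left(t \right)} = \left(t + 1137\right) \left(t + t\right) = \left(1137 + t\right) 2 t = 2 t \left(1137 + t\right)$)
$h{\left(u \right)} = 0$
$\left(630913 + h{\left(35 \right)}\right) + C{\left(1578 \right)} = \left(630913 + 0\right) + 2 \cdot 1578 \left(1137 + 1578\right) = 630913 + 2 \cdot 1578 \cdot 2715 = 630913 + 8568540 = 9199453$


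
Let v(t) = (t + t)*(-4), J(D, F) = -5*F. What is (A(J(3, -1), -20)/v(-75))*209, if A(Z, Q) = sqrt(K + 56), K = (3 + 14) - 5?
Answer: 209*sqrt(17)/300 ≈ 2.8724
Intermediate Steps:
K = 12 (K = 17 - 5 = 12)
A(Z, Q) = 2*sqrt(17) (A(Z, Q) = sqrt(12 + 56) = sqrt(68) = 2*sqrt(17))
v(t) = -8*t (v(t) = (2*t)*(-4) = -8*t)
(A(J(3, -1), -20)/v(-75))*209 = ((2*sqrt(17))/((-8*(-75))))*209 = ((2*sqrt(17))/600)*209 = ((2*sqrt(17))*(1/600))*209 = (sqrt(17)/300)*209 = 209*sqrt(17)/300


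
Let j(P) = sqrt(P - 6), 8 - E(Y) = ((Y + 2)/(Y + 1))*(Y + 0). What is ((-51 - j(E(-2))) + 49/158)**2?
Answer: 64194009/24964 + 8009*sqrt(2)/79 ≈ 2714.8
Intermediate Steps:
E(Y) = 8 - Y*(2 + Y)/(1 + Y) (E(Y) = 8 - (Y + 2)/(Y + 1)*(Y + 0) = 8 - (2 + Y)/(1 + Y)*Y = 8 - Y*(2 + Y)/(1 + Y))
j(P) = sqrt(-6 + P)
((-51 - j(E(-2))) + 49/158)**2 = ((-51 - sqrt(-6 + (8 - 1*(-2)**2 + 6*(-2))/(1 - 2))) + 49/158)**2 = ((-51 - sqrt(-6 + (8 - 1*4 - 12)/(-1))) + 49*(1/158))**2 = ((-51 - sqrt(-6 - (8 - 4 - 12))) + 49/158)**2 = ((-51 - sqrt(-6 - 1*(-8))) + 49/158)**2 = ((-51 - sqrt(-6 + 8)) + 49/158)**2 = ((-51 - sqrt(2)) + 49/158)**2 = (-8009/158 - sqrt(2))**2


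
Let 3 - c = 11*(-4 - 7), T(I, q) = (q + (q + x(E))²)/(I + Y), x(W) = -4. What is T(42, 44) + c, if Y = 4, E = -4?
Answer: 3674/23 ≈ 159.74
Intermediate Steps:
T(I, q) = (q + (-4 + q)²)/(4 + I) (T(I, q) = (q + (q - 4)²)/(I + 4) = (q + (-4 + q)²)/(4 + I))
c = 124 (c = 3 - 11*(-4 - 7) = 3 - 11*(-11) = 3 - 1*(-121) = 3 + 121 = 124)
T(42, 44) + c = (44 + (-4 + 44)²)/(4 + 42) + 124 = (44 + 40²)/46 + 124 = (44 + 1600)/46 + 124 = (1/46)*1644 + 124 = 822/23 + 124 = 3674/23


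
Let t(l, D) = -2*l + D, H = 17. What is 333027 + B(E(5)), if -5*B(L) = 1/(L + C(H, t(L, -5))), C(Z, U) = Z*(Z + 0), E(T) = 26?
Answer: 524517524/1575 ≈ 3.3303e+5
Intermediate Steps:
t(l, D) = D - 2*l
C(Z, U) = Z² (C(Z, U) = Z*Z = Z²)
B(L) = -1/(5*(289 + L)) (B(L) = -1/(5*(L + 17²)) = -1/(5*(L + 289)) = -1/(5*(289 + L)))
333027 + B(E(5)) = 333027 - 1/(1445 + 5*26) = 333027 - 1/(1445 + 130) = 333027 - 1/1575 = 524517524/1575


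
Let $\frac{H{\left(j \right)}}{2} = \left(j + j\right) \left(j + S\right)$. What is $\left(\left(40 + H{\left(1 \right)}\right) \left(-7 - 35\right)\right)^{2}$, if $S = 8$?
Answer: $10188864$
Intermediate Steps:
$H{\left(j \right)} = 4 j \left(8 + j\right)$ ($H{\left(j \right)} = 2 \left(j + j\right) \left(j + 8\right) = 2 \cdot 2 j \left(8 + j\right) = 4 j \left(8 + j\right)$)
$\left(\left(40 + H{\left(1 \right)}\right) \left(-7 - 35\right)\right)^{2} = \left(\left(40 + 4 \cdot 1 \left(8 + 1\right)\right) \left(-7 - 35\right)\right)^{2} = \left(\left(40 + 4 \cdot 1 \cdot 9\right) \left(-42\right)\right)^{2} = \left(\left(40 + 36\right) \left(-42\right)\right)^{2} = \left(76 \left(-42\right)\right)^{2} = \left(-3192\right)^{2} = 10188864$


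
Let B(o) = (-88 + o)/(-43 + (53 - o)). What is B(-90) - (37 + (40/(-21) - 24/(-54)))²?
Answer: -251009291/198450 ≈ -1264.8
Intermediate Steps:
B(o) = (-88 + o)/(10 - o)
B(-90) - (37 + (40/(-21) - 24/(-54)))² = (88 - 1*(-90))/(-10 - 90) - (37 + (40/(-21) - 24/(-54)))² = (88 + 90)/(-100) - (37 + (40*(-1/21) - 24*(-1/54)))² = -1/100*178 - (37 + (-40/21 + 4/9))² = -89/50 - (37 - 92/63)² = -89/50 - (2239/63)² = -89/50 - 1*5013121/3969 = -89/50 - 5013121/3969 = -251009291/198450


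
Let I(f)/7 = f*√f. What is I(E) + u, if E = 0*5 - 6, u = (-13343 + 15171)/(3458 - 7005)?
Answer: -1828/3547 - 42*I*√6 ≈ -0.51536 - 102.88*I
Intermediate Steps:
u = -1828/3547 (u = 1828/(-3547) = 1828*(-1/3547) = -1828/3547 ≈ -0.51536)
E = -6 (E = 0 - 6 = -6)
I(f) = 7*f^(3/2) (I(f) = 7*(f*√f) = 7*f^(3/2))
I(E) + u = 7*(-6)^(3/2) - 1828/3547 = 7*(-6*I*√6) - 1828/3547 = -42*I*√6 - 1828/3547 = -1828/3547 - 42*I*√6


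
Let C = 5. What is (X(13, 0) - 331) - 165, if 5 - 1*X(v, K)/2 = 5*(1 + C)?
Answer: -546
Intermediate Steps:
X(v, K) = -50 (X(v, K) = 10 - 10*(1 + 5) = 10 - 10*6 = 10 - 2*30 = 10 - 60 = -50)
(X(13, 0) - 331) - 165 = (-50 - 331) - 165 = -381 - 165 = -546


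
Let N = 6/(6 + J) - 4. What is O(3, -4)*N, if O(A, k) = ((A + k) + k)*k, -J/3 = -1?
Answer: -200/3 ≈ -66.667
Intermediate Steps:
J = 3 (J = -3*(-1) = 3)
O(A, k) = k*(A + 2*k) (O(A, k) = (A + 2*k)*k = k*(A + 2*k))
N = -10/3 (N = 6/(6 + 3) - 4 = 6/9 - 4 = 6*(1/9) - 4 = 2/3 - 4 = -10/3 ≈ -3.3333)
O(3, -4)*N = -4*(3 + 2*(-4))*(-10/3) = -4*(3 - 8)*(-10/3) = -4*(-5)*(-10/3) = 20*(-10/3) = -200/3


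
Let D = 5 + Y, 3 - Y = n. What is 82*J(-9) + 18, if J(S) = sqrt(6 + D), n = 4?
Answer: 18 + 82*sqrt(10) ≈ 277.31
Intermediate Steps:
Y = -1 (Y = 3 - 1*4 = 3 - 4 = -1)
D = 4 (D = 5 - 1 = 4)
J(S) = sqrt(10) (J(S) = sqrt(6 + 4) = sqrt(10))
82*J(-9) + 18 = 82*sqrt(10) + 18 = 18 + 82*sqrt(10)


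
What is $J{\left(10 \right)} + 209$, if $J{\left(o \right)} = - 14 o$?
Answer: $69$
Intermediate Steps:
$J{\left(10 \right)} + 209 = \left(-14\right) 10 + 209 = -140 + 209 = 69$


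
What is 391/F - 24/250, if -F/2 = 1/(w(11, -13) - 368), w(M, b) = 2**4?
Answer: 8601988/125 ≈ 68816.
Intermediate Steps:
w(M, b) = 16
F = 1/176 (F = -2/(16 - 368) = -2/(-352) = -2*(-1/352) = 1/176 ≈ 0.0056818)
391/F - 24/250 = 391/(1/176) - 24/250 = 391*176 - 24*1/250 = 68816 - 12/125 = 8601988/125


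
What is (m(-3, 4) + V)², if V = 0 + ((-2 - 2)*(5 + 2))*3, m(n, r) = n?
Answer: 7569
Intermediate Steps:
V = -84 (V = 0 - 4*7*3 = 0 - 28*3 = 0 - 84 = -84)
(m(-3, 4) + V)² = (-3 - 84)² = (-87)² = 7569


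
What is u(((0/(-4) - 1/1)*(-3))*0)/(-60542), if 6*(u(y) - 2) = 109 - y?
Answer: -121/363252 ≈ -0.00033310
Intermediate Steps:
u(y) = 121/6 - y/6 (u(y) = 2 + (109 - y)/6 = 2 + (109/6 - y/6) = 121/6 - y/6)
u(((0/(-4) - 1/1)*(-3))*0)/(-60542) = (121/6 - (0/(-4) - 1/1)*(-3)*0/6)/(-60542) = (121/6 - (0*(-¼) - 1*1)*(-3)*0/6)*(-1/60542) = (121/6 - (0 - 1)*(-3)*0/6)*(-1/60542) = (121/6 - (-1*(-3))*0/6)*(-1/60542) = (121/6 - 0/2)*(-1/60542) = (121/6 - ⅙*0)*(-1/60542) = (121/6 + 0)*(-1/60542) = (121/6)*(-1/60542) = -121/363252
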